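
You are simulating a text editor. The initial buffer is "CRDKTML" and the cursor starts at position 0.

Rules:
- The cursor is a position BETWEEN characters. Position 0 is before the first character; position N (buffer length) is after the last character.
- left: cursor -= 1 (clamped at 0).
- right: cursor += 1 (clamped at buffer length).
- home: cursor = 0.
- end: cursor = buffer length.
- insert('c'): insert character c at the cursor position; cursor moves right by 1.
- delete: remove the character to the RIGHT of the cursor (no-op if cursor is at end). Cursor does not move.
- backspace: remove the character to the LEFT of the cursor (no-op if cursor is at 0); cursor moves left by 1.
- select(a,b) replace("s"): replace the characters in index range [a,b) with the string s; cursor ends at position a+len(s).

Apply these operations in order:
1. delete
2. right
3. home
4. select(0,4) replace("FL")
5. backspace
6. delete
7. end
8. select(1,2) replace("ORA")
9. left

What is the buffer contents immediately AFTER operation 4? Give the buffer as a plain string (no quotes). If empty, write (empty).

Answer: FLML

Derivation:
After op 1 (delete): buf='RDKTML' cursor=0
After op 2 (right): buf='RDKTML' cursor=1
After op 3 (home): buf='RDKTML' cursor=0
After op 4 (select(0,4) replace("FL")): buf='FLML' cursor=2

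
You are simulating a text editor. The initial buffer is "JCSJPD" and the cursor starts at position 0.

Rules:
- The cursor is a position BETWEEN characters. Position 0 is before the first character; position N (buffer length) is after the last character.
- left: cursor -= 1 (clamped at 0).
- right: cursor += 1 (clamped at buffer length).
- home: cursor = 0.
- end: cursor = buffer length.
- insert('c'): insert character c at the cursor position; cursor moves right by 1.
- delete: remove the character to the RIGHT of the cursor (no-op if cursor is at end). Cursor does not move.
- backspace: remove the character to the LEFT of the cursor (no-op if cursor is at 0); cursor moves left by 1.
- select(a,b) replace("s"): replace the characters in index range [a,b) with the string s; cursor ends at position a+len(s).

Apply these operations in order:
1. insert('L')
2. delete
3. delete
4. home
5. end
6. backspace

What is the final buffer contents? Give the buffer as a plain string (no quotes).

After op 1 (insert('L')): buf='LJCSJPD' cursor=1
After op 2 (delete): buf='LCSJPD' cursor=1
After op 3 (delete): buf='LSJPD' cursor=1
After op 4 (home): buf='LSJPD' cursor=0
After op 5 (end): buf='LSJPD' cursor=5
After op 6 (backspace): buf='LSJP' cursor=4

Answer: LSJP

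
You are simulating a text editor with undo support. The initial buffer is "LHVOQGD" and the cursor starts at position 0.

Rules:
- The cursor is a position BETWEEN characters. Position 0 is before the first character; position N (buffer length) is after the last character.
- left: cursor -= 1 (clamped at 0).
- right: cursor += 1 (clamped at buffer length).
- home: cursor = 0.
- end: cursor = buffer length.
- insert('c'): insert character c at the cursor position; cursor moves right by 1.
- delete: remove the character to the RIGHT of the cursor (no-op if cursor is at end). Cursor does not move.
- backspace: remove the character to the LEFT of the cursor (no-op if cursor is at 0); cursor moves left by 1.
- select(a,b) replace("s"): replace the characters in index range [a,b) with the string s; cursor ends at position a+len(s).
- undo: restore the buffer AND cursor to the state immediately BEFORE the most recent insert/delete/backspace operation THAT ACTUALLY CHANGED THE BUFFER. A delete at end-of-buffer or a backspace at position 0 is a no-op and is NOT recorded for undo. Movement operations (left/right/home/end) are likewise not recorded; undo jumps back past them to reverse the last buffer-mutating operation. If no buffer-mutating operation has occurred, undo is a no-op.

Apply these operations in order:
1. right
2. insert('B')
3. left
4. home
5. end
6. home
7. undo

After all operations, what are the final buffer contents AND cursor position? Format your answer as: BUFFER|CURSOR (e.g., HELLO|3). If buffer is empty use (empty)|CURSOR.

Answer: LHVOQGD|1

Derivation:
After op 1 (right): buf='LHVOQGD' cursor=1
After op 2 (insert('B')): buf='LBHVOQGD' cursor=2
After op 3 (left): buf='LBHVOQGD' cursor=1
After op 4 (home): buf='LBHVOQGD' cursor=0
After op 5 (end): buf='LBHVOQGD' cursor=8
After op 6 (home): buf='LBHVOQGD' cursor=0
After op 7 (undo): buf='LHVOQGD' cursor=1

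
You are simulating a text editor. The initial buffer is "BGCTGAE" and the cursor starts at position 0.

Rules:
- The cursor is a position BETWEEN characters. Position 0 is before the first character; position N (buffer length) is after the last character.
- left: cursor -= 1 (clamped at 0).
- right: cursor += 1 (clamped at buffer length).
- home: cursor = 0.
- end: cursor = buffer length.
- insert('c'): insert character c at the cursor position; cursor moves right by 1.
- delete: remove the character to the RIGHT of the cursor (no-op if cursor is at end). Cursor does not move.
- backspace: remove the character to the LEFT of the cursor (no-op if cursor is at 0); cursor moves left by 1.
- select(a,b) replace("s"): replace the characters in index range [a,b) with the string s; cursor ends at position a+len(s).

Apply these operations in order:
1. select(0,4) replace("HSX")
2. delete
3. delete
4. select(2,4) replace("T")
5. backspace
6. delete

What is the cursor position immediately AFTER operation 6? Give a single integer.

After op 1 (select(0,4) replace("HSX")): buf='HSXGAE' cursor=3
After op 2 (delete): buf='HSXAE' cursor=3
After op 3 (delete): buf='HSXE' cursor=3
After op 4 (select(2,4) replace("T")): buf='HST' cursor=3
After op 5 (backspace): buf='HS' cursor=2
After op 6 (delete): buf='HS' cursor=2

Answer: 2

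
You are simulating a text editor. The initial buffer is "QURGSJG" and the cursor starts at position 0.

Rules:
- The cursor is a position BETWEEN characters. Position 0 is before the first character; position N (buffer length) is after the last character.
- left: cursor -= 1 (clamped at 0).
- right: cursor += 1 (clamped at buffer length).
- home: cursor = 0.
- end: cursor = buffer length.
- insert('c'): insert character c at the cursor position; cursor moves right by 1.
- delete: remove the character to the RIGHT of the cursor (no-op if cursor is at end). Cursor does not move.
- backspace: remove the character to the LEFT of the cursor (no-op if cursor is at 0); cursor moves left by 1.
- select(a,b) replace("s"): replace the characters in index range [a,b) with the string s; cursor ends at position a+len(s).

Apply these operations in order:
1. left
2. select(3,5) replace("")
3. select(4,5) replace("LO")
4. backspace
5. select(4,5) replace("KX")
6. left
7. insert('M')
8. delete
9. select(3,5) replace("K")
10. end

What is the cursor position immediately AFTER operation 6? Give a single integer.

After op 1 (left): buf='QURGSJG' cursor=0
After op 2 (select(3,5) replace("")): buf='QURJG' cursor=3
After op 3 (select(4,5) replace("LO")): buf='QURJLO' cursor=6
After op 4 (backspace): buf='QURJL' cursor=5
After op 5 (select(4,5) replace("KX")): buf='QURJKX' cursor=6
After op 6 (left): buf='QURJKX' cursor=5

Answer: 5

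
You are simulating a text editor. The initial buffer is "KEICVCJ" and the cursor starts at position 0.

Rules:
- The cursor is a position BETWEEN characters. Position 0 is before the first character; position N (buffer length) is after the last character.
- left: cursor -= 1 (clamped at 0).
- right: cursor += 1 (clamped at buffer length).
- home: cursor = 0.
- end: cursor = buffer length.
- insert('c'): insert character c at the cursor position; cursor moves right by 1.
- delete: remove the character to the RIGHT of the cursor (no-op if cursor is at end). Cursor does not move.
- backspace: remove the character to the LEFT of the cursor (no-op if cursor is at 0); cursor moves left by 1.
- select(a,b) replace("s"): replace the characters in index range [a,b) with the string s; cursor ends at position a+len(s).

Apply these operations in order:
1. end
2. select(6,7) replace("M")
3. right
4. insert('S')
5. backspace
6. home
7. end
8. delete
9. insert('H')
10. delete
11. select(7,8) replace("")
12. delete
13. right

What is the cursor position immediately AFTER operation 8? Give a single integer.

Answer: 7

Derivation:
After op 1 (end): buf='KEICVCJ' cursor=7
After op 2 (select(6,7) replace("M")): buf='KEICVCM' cursor=7
After op 3 (right): buf='KEICVCM' cursor=7
After op 4 (insert('S')): buf='KEICVCMS' cursor=8
After op 5 (backspace): buf='KEICVCM' cursor=7
After op 6 (home): buf='KEICVCM' cursor=0
After op 7 (end): buf='KEICVCM' cursor=7
After op 8 (delete): buf='KEICVCM' cursor=7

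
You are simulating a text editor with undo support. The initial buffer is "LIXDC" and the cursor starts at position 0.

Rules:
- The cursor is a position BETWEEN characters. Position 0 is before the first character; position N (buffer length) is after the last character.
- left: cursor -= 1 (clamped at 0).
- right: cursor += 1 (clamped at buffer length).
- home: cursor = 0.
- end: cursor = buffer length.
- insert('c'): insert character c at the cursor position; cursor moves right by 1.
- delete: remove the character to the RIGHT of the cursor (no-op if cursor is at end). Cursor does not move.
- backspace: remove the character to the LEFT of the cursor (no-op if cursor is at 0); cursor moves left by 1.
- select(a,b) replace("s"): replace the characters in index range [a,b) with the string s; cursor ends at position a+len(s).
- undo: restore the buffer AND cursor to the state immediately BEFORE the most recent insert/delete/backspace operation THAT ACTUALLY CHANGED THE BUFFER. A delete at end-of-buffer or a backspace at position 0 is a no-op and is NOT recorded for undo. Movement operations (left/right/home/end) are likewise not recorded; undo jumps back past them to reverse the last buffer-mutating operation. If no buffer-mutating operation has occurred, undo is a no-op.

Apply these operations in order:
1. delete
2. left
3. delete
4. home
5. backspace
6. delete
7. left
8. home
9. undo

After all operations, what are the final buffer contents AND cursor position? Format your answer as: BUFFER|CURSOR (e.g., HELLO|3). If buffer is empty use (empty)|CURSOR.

After op 1 (delete): buf='IXDC' cursor=0
After op 2 (left): buf='IXDC' cursor=0
After op 3 (delete): buf='XDC' cursor=0
After op 4 (home): buf='XDC' cursor=0
After op 5 (backspace): buf='XDC' cursor=0
After op 6 (delete): buf='DC' cursor=0
After op 7 (left): buf='DC' cursor=0
After op 8 (home): buf='DC' cursor=0
After op 9 (undo): buf='XDC' cursor=0

Answer: XDC|0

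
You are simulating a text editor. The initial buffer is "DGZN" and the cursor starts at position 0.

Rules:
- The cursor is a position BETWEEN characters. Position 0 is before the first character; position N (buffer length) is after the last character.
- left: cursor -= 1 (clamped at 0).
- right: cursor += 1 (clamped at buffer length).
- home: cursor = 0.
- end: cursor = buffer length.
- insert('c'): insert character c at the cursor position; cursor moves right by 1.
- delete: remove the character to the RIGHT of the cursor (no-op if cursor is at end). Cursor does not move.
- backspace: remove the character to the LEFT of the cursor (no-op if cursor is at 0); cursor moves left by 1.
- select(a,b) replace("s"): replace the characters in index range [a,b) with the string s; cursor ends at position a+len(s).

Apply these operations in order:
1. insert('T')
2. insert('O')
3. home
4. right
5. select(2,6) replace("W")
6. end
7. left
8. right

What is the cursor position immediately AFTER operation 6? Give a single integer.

After op 1 (insert('T')): buf='TDGZN' cursor=1
After op 2 (insert('O')): buf='TODGZN' cursor=2
After op 3 (home): buf='TODGZN' cursor=0
After op 4 (right): buf='TODGZN' cursor=1
After op 5 (select(2,6) replace("W")): buf='TOW' cursor=3
After op 6 (end): buf='TOW' cursor=3

Answer: 3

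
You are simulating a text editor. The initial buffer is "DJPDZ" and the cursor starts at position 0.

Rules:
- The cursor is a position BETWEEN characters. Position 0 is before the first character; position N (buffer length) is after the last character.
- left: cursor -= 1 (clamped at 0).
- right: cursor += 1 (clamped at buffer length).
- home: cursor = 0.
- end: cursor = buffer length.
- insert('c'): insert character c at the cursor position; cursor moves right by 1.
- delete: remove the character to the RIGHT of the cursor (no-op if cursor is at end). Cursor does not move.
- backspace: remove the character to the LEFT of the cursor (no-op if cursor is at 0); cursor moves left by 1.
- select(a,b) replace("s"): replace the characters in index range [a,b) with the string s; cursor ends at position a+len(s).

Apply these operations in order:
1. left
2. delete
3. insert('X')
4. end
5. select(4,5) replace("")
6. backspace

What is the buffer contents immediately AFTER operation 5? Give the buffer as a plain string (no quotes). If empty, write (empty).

Answer: XJPD

Derivation:
After op 1 (left): buf='DJPDZ' cursor=0
After op 2 (delete): buf='JPDZ' cursor=0
After op 3 (insert('X')): buf='XJPDZ' cursor=1
After op 4 (end): buf='XJPDZ' cursor=5
After op 5 (select(4,5) replace("")): buf='XJPD' cursor=4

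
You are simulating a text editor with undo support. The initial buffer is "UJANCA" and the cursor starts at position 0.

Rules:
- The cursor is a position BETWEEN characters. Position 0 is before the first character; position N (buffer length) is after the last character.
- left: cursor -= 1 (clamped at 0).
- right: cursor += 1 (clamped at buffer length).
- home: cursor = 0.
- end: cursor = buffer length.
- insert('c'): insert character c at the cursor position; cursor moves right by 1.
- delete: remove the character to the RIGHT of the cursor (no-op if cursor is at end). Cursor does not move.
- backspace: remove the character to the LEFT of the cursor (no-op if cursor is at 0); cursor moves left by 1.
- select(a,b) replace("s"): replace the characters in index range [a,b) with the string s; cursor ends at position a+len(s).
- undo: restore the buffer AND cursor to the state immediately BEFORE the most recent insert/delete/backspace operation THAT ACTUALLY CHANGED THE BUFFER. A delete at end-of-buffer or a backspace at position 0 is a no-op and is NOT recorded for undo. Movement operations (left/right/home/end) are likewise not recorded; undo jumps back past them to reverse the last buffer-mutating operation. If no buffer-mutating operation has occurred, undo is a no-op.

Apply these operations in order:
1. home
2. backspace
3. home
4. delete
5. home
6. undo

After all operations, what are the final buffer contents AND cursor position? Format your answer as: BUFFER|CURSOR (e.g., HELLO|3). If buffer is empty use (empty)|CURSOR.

After op 1 (home): buf='UJANCA' cursor=0
After op 2 (backspace): buf='UJANCA' cursor=0
After op 3 (home): buf='UJANCA' cursor=0
After op 4 (delete): buf='JANCA' cursor=0
After op 5 (home): buf='JANCA' cursor=0
After op 6 (undo): buf='UJANCA' cursor=0

Answer: UJANCA|0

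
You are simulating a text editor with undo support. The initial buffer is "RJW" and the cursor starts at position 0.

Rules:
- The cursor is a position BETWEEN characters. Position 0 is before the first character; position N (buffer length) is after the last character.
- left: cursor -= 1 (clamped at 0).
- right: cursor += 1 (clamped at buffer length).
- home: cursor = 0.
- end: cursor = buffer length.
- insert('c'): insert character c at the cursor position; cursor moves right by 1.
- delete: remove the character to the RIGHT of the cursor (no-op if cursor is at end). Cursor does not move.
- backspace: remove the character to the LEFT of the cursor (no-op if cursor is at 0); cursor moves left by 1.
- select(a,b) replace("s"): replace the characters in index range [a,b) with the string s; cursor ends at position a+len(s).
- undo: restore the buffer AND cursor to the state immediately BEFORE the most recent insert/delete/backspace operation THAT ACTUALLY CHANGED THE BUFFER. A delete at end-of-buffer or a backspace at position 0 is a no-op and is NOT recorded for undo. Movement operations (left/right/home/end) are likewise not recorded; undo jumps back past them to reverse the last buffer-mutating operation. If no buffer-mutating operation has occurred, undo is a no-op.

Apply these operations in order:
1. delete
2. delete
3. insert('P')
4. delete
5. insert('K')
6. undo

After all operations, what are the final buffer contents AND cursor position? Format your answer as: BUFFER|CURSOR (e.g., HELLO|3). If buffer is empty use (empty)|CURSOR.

Answer: P|1

Derivation:
After op 1 (delete): buf='JW' cursor=0
After op 2 (delete): buf='W' cursor=0
After op 3 (insert('P')): buf='PW' cursor=1
After op 4 (delete): buf='P' cursor=1
After op 5 (insert('K')): buf='PK' cursor=2
After op 6 (undo): buf='P' cursor=1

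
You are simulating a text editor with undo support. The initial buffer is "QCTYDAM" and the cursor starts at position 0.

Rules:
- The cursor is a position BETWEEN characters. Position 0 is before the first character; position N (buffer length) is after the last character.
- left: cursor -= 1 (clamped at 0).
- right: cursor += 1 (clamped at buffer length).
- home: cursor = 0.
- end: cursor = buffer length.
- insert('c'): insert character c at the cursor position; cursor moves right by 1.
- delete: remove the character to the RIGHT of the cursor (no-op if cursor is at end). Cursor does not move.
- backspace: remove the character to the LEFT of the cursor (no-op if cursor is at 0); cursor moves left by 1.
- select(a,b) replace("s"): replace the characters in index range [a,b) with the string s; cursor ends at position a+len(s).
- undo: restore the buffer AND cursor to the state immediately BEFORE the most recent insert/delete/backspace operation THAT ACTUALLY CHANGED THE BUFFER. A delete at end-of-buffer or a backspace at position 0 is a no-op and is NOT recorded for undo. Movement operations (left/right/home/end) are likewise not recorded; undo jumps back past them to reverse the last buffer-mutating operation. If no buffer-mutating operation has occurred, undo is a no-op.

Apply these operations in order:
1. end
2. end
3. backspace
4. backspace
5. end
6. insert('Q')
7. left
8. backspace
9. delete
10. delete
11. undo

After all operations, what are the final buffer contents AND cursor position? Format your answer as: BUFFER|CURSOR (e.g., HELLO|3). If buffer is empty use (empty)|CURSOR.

After op 1 (end): buf='QCTYDAM' cursor=7
After op 2 (end): buf='QCTYDAM' cursor=7
After op 3 (backspace): buf='QCTYDA' cursor=6
After op 4 (backspace): buf='QCTYD' cursor=5
After op 5 (end): buf='QCTYD' cursor=5
After op 6 (insert('Q')): buf='QCTYDQ' cursor=6
After op 7 (left): buf='QCTYDQ' cursor=5
After op 8 (backspace): buf='QCTYQ' cursor=4
After op 9 (delete): buf='QCTY' cursor=4
After op 10 (delete): buf='QCTY' cursor=4
After op 11 (undo): buf='QCTYQ' cursor=4

Answer: QCTYQ|4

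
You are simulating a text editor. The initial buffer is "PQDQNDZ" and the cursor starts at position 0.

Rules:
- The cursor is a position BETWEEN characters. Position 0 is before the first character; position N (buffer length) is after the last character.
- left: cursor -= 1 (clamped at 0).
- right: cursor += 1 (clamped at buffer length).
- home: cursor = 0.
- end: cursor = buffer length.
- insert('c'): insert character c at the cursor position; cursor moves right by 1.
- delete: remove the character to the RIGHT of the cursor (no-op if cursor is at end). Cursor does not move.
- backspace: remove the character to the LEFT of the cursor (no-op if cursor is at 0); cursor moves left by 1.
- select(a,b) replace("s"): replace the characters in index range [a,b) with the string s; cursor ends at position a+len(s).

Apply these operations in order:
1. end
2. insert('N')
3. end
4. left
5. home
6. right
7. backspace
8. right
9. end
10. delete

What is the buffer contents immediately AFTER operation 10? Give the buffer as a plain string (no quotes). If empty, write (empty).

After op 1 (end): buf='PQDQNDZ' cursor=7
After op 2 (insert('N')): buf='PQDQNDZN' cursor=8
After op 3 (end): buf='PQDQNDZN' cursor=8
After op 4 (left): buf='PQDQNDZN' cursor=7
After op 5 (home): buf='PQDQNDZN' cursor=0
After op 6 (right): buf='PQDQNDZN' cursor=1
After op 7 (backspace): buf='QDQNDZN' cursor=0
After op 8 (right): buf='QDQNDZN' cursor=1
After op 9 (end): buf='QDQNDZN' cursor=7
After op 10 (delete): buf='QDQNDZN' cursor=7

Answer: QDQNDZN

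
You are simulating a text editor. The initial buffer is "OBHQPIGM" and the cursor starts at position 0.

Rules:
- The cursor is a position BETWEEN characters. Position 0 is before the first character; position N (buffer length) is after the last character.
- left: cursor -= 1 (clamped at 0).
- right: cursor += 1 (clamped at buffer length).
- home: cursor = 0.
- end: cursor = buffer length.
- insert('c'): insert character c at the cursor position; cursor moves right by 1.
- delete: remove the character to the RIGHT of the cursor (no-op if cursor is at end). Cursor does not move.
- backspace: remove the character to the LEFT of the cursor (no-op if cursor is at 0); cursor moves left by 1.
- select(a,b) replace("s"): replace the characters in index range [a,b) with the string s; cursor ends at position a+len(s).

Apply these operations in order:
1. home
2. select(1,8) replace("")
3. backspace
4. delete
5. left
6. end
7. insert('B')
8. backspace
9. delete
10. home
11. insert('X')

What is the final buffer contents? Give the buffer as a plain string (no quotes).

After op 1 (home): buf='OBHQPIGM' cursor=0
After op 2 (select(1,8) replace("")): buf='O' cursor=1
After op 3 (backspace): buf='(empty)' cursor=0
After op 4 (delete): buf='(empty)' cursor=0
After op 5 (left): buf='(empty)' cursor=0
After op 6 (end): buf='(empty)' cursor=0
After op 7 (insert('B')): buf='B' cursor=1
After op 8 (backspace): buf='(empty)' cursor=0
After op 9 (delete): buf='(empty)' cursor=0
After op 10 (home): buf='(empty)' cursor=0
After op 11 (insert('X')): buf='X' cursor=1

Answer: X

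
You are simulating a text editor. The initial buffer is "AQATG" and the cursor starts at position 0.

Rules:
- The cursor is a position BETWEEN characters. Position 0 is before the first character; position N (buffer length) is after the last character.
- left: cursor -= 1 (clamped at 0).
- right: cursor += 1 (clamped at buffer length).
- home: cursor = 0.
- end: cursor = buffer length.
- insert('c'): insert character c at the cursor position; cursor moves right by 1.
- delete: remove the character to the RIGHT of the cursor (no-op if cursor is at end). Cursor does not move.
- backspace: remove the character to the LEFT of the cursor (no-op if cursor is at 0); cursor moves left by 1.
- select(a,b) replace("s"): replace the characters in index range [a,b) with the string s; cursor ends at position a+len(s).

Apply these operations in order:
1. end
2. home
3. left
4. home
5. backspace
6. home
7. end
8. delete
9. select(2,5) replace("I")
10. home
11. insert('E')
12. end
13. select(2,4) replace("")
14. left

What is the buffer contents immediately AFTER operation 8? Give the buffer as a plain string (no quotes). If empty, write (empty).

Answer: AQATG

Derivation:
After op 1 (end): buf='AQATG' cursor=5
After op 2 (home): buf='AQATG' cursor=0
After op 3 (left): buf='AQATG' cursor=0
After op 4 (home): buf='AQATG' cursor=0
After op 5 (backspace): buf='AQATG' cursor=0
After op 6 (home): buf='AQATG' cursor=0
After op 7 (end): buf='AQATG' cursor=5
After op 8 (delete): buf='AQATG' cursor=5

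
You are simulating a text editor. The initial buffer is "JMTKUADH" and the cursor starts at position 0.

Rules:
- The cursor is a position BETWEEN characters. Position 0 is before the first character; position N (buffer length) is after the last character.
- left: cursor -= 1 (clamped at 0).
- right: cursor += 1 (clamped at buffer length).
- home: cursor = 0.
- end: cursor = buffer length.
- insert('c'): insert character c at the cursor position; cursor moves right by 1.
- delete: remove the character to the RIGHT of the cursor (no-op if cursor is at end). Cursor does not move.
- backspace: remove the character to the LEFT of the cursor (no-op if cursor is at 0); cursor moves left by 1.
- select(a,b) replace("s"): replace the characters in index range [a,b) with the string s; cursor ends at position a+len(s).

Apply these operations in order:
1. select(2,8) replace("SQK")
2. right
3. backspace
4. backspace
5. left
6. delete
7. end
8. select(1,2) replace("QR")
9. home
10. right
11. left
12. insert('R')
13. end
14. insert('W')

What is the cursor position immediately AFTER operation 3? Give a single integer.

After op 1 (select(2,8) replace("SQK")): buf='JMSQK' cursor=5
After op 2 (right): buf='JMSQK' cursor=5
After op 3 (backspace): buf='JMSQ' cursor=4

Answer: 4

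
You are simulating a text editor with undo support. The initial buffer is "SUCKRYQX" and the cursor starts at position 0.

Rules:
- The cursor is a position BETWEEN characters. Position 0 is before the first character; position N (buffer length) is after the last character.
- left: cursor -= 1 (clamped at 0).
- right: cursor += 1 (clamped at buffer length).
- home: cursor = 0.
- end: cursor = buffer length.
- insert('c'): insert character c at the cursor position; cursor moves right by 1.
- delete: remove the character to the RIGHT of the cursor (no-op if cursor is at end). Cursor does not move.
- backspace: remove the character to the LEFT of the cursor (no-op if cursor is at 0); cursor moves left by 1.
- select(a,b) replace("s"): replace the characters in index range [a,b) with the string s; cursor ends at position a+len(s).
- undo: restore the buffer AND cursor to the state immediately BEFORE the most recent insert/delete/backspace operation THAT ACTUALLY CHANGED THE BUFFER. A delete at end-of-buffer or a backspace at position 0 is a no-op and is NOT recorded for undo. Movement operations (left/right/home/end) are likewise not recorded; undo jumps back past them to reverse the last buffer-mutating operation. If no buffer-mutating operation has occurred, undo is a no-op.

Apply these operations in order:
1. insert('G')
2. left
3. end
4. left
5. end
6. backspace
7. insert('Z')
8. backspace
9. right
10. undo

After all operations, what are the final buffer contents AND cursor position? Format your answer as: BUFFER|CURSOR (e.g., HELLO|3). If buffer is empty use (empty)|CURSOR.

Answer: GSUCKRYQZ|9

Derivation:
After op 1 (insert('G')): buf='GSUCKRYQX' cursor=1
After op 2 (left): buf='GSUCKRYQX' cursor=0
After op 3 (end): buf='GSUCKRYQX' cursor=9
After op 4 (left): buf='GSUCKRYQX' cursor=8
After op 5 (end): buf='GSUCKRYQX' cursor=9
After op 6 (backspace): buf='GSUCKRYQ' cursor=8
After op 7 (insert('Z')): buf='GSUCKRYQZ' cursor=9
After op 8 (backspace): buf='GSUCKRYQ' cursor=8
After op 9 (right): buf='GSUCKRYQ' cursor=8
After op 10 (undo): buf='GSUCKRYQZ' cursor=9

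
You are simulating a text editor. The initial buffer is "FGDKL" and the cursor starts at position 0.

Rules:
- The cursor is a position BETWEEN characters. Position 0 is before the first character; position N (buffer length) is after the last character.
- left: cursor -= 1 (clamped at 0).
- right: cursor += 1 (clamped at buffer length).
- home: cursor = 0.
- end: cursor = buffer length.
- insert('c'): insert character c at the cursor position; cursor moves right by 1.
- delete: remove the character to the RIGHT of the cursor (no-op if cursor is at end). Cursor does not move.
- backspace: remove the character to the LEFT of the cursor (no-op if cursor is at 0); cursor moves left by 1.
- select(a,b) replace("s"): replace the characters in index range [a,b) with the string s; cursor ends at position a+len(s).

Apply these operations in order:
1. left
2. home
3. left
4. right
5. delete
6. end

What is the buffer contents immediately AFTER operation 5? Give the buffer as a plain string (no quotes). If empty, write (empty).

After op 1 (left): buf='FGDKL' cursor=0
After op 2 (home): buf='FGDKL' cursor=0
After op 3 (left): buf='FGDKL' cursor=0
After op 4 (right): buf='FGDKL' cursor=1
After op 5 (delete): buf='FDKL' cursor=1

Answer: FDKL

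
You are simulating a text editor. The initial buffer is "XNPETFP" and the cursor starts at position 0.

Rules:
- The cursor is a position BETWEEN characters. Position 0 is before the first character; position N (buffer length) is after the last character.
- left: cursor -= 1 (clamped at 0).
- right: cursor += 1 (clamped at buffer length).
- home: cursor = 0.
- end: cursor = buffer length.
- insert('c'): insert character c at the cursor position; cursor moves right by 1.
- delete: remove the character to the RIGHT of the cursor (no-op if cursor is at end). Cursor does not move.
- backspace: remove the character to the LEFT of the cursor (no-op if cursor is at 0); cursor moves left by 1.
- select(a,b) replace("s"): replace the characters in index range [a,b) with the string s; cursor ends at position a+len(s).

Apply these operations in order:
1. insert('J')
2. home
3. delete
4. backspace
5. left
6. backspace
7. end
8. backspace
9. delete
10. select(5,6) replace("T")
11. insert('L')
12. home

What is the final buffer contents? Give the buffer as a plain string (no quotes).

After op 1 (insert('J')): buf='JXNPETFP' cursor=1
After op 2 (home): buf='JXNPETFP' cursor=0
After op 3 (delete): buf='XNPETFP' cursor=0
After op 4 (backspace): buf='XNPETFP' cursor=0
After op 5 (left): buf='XNPETFP' cursor=0
After op 6 (backspace): buf='XNPETFP' cursor=0
After op 7 (end): buf='XNPETFP' cursor=7
After op 8 (backspace): buf='XNPETF' cursor=6
After op 9 (delete): buf='XNPETF' cursor=6
After op 10 (select(5,6) replace("T")): buf='XNPETT' cursor=6
After op 11 (insert('L')): buf='XNPETTL' cursor=7
After op 12 (home): buf='XNPETTL' cursor=0

Answer: XNPETTL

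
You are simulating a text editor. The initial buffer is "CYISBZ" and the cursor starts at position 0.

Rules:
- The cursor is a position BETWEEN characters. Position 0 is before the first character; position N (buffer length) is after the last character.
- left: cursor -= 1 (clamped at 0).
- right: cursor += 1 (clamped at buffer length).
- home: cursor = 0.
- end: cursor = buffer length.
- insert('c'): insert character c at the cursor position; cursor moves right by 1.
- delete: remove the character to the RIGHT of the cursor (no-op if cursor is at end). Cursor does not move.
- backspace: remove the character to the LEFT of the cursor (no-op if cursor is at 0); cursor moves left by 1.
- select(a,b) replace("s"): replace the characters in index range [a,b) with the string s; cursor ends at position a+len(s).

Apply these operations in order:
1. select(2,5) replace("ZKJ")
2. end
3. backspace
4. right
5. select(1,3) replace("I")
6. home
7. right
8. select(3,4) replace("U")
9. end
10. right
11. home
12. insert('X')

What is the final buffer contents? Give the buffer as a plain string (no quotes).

After op 1 (select(2,5) replace("ZKJ")): buf='CYZKJZ' cursor=5
After op 2 (end): buf='CYZKJZ' cursor=6
After op 3 (backspace): buf='CYZKJ' cursor=5
After op 4 (right): buf='CYZKJ' cursor=5
After op 5 (select(1,3) replace("I")): buf='CIKJ' cursor=2
After op 6 (home): buf='CIKJ' cursor=0
After op 7 (right): buf='CIKJ' cursor=1
After op 8 (select(3,4) replace("U")): buf='CIKU' cursor=4
After op 9 (end): buf='CIKU' cursor=4
After op 10 (right): buf='CIKU' cursor=4
After op 11 (home): buf='CIKU' cursor=0
After op 12 (insert('X')): buf='XCIKU' cursor=1

Answer: XCIKU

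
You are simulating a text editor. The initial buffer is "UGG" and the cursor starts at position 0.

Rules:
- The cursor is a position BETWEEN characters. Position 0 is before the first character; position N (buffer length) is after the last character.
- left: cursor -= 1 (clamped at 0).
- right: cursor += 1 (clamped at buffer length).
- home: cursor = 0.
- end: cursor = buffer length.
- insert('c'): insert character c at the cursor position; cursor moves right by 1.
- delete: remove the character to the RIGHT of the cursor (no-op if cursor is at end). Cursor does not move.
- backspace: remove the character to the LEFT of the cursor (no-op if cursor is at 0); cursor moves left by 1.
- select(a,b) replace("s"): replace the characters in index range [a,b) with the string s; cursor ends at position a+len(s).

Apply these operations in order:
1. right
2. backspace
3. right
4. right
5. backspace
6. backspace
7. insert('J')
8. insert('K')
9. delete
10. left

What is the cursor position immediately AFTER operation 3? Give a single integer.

After op 1 (right): buf='UGG' cursor=1
After op 2 (backspace): buf='GG' cursor=0
After op 3 (right): buf='GG' cursor=1

Answer: 1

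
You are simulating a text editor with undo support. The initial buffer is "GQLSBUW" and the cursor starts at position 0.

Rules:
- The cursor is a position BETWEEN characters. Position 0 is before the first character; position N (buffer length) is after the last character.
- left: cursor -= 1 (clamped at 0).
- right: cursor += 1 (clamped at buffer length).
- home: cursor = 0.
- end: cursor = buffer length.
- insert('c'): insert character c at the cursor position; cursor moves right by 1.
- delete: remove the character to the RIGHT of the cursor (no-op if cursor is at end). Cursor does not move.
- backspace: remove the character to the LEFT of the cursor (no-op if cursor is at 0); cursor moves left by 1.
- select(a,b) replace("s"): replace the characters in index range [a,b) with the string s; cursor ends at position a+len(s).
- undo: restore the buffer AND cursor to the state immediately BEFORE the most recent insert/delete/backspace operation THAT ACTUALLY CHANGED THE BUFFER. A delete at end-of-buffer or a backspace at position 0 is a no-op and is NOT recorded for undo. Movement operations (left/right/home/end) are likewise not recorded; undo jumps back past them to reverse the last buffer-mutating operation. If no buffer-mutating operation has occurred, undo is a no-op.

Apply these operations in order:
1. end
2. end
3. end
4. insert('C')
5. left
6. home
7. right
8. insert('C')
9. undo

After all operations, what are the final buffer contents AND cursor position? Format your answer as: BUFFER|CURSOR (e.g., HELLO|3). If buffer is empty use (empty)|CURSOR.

Answer: GQLSBUWC|1

Derivation:
After op 1 (end): buf='GQLSBUW' cursor=7
After op 2 (end): buf='GQLSBUW' cursor=7
After op 3 (end): buf='GQLSBUW' cursor=7
After op 4 (insert('C')): buf='GQLSBUWC' cursor=8
After op 5 (left): buf='GQLSBUWC' cursor=7
After op 6 (home): buf='GQLSBUWC' cursor=0
After op 7 (right): buf='GQLSBUWC' cursor=1
After op 8 (insert('C')): buf='GCQLSBUWC' cursor=2
After op 9 (undo): buf='GQLSBUWC' cursor=1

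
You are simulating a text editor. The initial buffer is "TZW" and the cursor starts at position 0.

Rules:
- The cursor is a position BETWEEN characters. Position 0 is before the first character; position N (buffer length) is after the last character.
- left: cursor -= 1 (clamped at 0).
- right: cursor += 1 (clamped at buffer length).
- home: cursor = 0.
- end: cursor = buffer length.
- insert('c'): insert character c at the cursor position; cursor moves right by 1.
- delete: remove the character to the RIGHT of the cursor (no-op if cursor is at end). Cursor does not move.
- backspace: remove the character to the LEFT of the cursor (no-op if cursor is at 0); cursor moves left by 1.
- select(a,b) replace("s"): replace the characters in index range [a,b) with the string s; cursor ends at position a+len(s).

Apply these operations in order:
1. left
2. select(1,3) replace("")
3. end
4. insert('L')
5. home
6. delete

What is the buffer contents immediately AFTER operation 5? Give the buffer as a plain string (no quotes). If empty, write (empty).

After op 1 (left): buf='TZW' cursor=0
After op 2 (select(1,3) replace("")): buf='T' cursor=1
After op 3 (end): buf='T' cursor=1
After op 4 (insert('L')): buf='TL' cursor=2
After op 5 (home): buf='TL' cursor=0

Answer: TL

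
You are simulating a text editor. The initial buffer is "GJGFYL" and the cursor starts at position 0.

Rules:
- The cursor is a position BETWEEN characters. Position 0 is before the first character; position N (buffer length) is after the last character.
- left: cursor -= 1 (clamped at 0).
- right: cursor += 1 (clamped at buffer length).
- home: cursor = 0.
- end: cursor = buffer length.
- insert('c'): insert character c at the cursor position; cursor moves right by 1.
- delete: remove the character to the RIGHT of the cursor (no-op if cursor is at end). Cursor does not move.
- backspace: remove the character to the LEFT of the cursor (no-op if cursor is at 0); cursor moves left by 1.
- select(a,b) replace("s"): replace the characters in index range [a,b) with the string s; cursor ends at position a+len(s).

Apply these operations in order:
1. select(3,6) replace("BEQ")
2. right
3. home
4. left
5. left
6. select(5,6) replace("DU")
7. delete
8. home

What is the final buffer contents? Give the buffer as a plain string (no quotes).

Answer: GJGBEDU

Derivation:
After op 1 (select(3,6) replace("BEQ")): buf='GJGBEQ' cursor=6
After op 2 (right): buf='GJGBEQ' cursor=6
After op 3 (home): buf='GJGBEQ' cursor=0
After op 4 (left): buf='GJGBEQ' cursor=0
After op 5 (left): buf='GJGBEQ' cursor=0
After op 6 (select(5,6) replace("DU")): buf='GJGBEDU' cursor=7
After op 7 (delete): buf='GJGBEDU' cursor=7
After op 8 (home): buf='GJGBEDU' cursor=0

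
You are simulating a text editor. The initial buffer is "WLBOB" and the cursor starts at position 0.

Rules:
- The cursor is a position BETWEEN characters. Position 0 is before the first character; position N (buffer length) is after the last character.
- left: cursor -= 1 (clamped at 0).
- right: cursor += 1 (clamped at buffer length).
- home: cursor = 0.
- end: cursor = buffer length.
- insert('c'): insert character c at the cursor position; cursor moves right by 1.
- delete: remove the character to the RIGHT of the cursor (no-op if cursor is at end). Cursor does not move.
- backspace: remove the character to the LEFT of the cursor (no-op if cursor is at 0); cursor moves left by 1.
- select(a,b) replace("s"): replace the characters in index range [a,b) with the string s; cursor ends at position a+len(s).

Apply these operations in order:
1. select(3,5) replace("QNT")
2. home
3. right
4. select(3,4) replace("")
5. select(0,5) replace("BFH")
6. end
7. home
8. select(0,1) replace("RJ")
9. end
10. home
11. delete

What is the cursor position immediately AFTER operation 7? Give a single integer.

Answer: 0

Derivation:
After op 1 (select(3,5) replace("QNT")): buf='WLBQNT' cursor=6
After op 2 (home): buf='WLBQNT' cursor=0
After op 3 (right): buf='WLBQNT' cursor=1
After op 4 (select(3,4) replace("")): buf='WLBNT' cursor=3
After op 5 (select(0,5) replace("BFH")): buf='BFH' cursor=3
After op 6 (end): buf='BFH' cursor=3
After op 7 (home): buf='BFH' cursor=0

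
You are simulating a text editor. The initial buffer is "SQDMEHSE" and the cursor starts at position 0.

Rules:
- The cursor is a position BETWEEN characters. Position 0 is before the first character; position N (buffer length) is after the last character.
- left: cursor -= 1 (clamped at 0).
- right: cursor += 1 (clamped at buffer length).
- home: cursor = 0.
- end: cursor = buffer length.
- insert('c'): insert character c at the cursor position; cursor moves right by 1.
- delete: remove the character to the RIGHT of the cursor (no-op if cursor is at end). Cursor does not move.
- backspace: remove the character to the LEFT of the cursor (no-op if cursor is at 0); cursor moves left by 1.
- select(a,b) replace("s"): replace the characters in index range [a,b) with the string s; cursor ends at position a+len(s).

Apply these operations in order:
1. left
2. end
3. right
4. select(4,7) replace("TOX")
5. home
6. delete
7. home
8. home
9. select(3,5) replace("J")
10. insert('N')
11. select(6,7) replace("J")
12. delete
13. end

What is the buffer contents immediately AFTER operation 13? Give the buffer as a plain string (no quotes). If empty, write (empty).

After op 1 (left): buf='SQDMEHSE' cursor=0
After op 2 (end): buf='SQDMEHSE' cursor=8
After op 3 (right): buf='SQDMEHSE' cursor=8
After op 4 (select(4,7) replace("TOX")): buf='SQDMTOXE' cursor=7
After op 5 (home): buf='SQDMTOXE' cursor=0
After op 6 (delete): buf='QDMTOXE' cursor=0
After op 7 (home): buf='QDMTOXE' cursor=0
After op 8 (home): buf='QDMTOXE' cursor=0
After op 9 (select(3,5) replace("J")): buf='QDMJXE' cursor=4
After op 10 (insert('N')): buf='QDMJNXE' cursor=5
After op 11 (select(6,7) replace("J")): buf='QDMJNXJ' cursor=7
After op 12 (delete): buf='QDMJNXJ' cursor=7
After op 13 (end): buf='QDMJNXJ' cursor=7

Answer: QDMJNXJ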